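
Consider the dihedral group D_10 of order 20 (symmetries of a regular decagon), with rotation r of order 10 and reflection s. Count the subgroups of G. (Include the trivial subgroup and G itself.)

|G| = 20, so by Lagrange every subgroup order divides 20. Divisors: 1, 2, 4, 5, 10, 20.
Subgroups by order — order 1: 1; order 2: 11; order 4: 5; order 5: 1; order 10: 3; order 20: 1.
Total: 1 + 11 + 5 + 1 + 3 + 1 = 22.

22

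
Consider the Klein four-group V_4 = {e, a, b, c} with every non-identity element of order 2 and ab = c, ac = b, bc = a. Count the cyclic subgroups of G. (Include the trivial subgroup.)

4

A cyclic subgroup of order d is generated by each of its φ(d) elements of order d, so the cyclic subgroups of order d number (#elements of order d)/φ(d).
Cyclic subgroups by order — order 1: 1; order 2: 3.
Total: 4.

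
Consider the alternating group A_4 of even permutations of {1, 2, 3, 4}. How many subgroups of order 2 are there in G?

|G| = 12 and 2 | 12, so subgroups of order 2 are possible by Lagrange.
The subgroups of order 2 are: {e, (1 2)(3 4)}; {e, (1 3)(2 4)}; {e, (1 4)(2 3)}.
So G has 3 subgroups of order 2.

3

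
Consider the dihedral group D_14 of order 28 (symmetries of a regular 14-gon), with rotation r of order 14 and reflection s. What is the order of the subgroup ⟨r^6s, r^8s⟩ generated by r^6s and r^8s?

|⟨r^6s⟩| = 2 and |⟨r^8s⟩| = 2, so |H| is a multiple of lcm(2, 2) = 2 and divides |G| = 28.
Closing under the operation: H = {e, r^2, r^4, r^6, r^8, r^10, r^12, s, r^2s, r^4s, r^6s, r^8s, r^10s, r^12s}, so |H| = 14.

14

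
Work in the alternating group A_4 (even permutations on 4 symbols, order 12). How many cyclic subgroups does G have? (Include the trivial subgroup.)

8

Each element a generates a cyclic subgroup ⟨a⟩; distinct elements may generate the same one (a cyclic group of order d has φ(d) generators).
Cyclic subgroups by order — order 1: 1; order 2: 3; order 3: 4.
Total: 8.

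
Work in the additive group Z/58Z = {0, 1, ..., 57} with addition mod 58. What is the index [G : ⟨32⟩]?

2

|⟨32⟩| = 29 and |G| = 58.
By Lagrange, [G : H] = |G|/|H| = 58/29 = 2.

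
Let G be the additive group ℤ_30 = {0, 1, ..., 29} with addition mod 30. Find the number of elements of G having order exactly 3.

In a cyclic group of order 30, the number of elements of order d (for d | 30) is φ(d).
φ(3) = 2.

2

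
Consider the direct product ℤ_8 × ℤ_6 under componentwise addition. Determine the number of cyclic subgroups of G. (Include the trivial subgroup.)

A cyclic subgroup of order d is generated by each of its φ(d) elements of order d, so the cyclic subgroups of order d number (#elements of order d)/φ(d).
Cyclic subgroups by order — order 1: 1; order 2: 3; order 3: 1; order 4: 2; order 6: 3; order 8: 2; order 12: 2; order 24: 2.
Total: 16.

16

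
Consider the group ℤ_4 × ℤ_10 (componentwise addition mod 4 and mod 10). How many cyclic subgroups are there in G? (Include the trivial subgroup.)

Each element a generates a cyclic subgroup ⟨a⟩; distinct elements may generate the same one (a cyclic group of order d has φ(d) generators).
Cyclic subgroups by order — order 1: 1; order 2: 3; order 4: 2; order 5: 1; order 10: 3; order 20: 2.
Total: 12.

12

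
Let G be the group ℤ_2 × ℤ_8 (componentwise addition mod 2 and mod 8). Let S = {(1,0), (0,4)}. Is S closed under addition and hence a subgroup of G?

The identity (0,0) ∉ S, so S is not a subgroup.

No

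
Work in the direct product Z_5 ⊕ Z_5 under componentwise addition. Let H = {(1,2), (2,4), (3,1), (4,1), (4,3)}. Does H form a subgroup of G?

The identity (0,0) ∉ H, so H is not a subgroup.

No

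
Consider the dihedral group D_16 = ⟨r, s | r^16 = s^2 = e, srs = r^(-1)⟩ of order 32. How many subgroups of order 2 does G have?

17

|G| = 32 and 2 | 32, so subgroups of order 2 are possible by Lagrange.
The subgroups of order 2 are: {e, r^10s}; {e, r^11s}; {e, r^12s}; {e, r^13s}; … (17 in all).
So G has 17 subgroups of order 2.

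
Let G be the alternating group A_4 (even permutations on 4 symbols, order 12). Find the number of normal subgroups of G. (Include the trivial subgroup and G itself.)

3

G has 10 subgroups. Checking conjugation-invariance by order — order 1: 1/1 normal; order 2: 0/3 normal; order 3: 0/4 normal; order 4: 1/1 normal; order 12: 1/1 normal.
Total normal subgroups: 3.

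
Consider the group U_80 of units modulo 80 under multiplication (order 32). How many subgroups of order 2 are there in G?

7

|G| = 32 and 2 | 32, so subgroups of order 2 are possible by Lagrange.
The subgroups of order 2 are: {1, 31}; {1, 39}; {1, 41}; {1, 49}; … (7 in all).
So G has 7 subgroups of order 2.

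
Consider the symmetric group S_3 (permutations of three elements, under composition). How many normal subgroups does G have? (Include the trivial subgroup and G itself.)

G has 6 subgroups. Checking conjugation-invariance by order — order 1: 1/1 normal; order 2: 0/3 normal; order 3: 1/1 normal; order 6: 1/1 normal.
Total normal subgroups: 3.

3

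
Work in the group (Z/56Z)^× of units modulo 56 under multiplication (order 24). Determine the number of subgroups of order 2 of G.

7

|G| = 24 and 2 | 24, so subgroups of order 2 are possible by Lagrange.
The subgroups of order 2 are: {1, 13}; {1, 15}; {1, 27}; {1, 29}; … (7 in all).
So G has 7 subgroups of order 2.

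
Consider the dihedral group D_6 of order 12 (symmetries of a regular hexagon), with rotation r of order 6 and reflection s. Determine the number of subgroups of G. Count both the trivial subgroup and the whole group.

16

|G| = 12, so by Lagrange every subgroup order divides 12. Divisors: 1, 2, 3, 4, 6, 12.
Subgroups by order — order 1: 1; order 2: 7; order 3: 1; order 4: 3; order 6: 3; order 12: 1.
Total: 1 + 7 + 1 + 3 + 3 + 1 = 16.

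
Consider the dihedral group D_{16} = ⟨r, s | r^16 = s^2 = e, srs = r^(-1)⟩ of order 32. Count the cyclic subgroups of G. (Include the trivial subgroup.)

21

Group the elements of G by the cyclic subgroup they generate; each cyclic subgroup of order d accounts for φ(d) elements.
Cyclic subgroups by order — order 1: 1; order 2: 17; order 4: 1; order 8: 1; order 16: 1.
Total: 21.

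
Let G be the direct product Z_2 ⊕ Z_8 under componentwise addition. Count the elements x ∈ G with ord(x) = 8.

8

An element (a,b) has order lcm(ord(a), ord(b)); count pairs with lcm equal to 8.
Enumerating gives 8 such elements.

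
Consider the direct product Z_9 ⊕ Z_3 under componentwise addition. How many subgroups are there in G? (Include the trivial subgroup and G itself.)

10

|G| = 27, so by Lagrange every subgroup order divides 27. Divisors: 1, 3, 9, 27.
Subgroups by order — order 1: 1; order 3: 4; order 9: 4; order 27: 1.
Total: 1 + 4 + 4 + 1 = 10.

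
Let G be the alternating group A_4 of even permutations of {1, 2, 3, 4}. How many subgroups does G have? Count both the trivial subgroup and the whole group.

|G| = 12, so by Lagrange every subgroup order divides 12. Divisors: 1, 2, 3, 4, 6, 12.
Subgroups by order — order 1: 1; order 2: 3; order 3: 4; order 4: 1; order 6: 0; order 12: 1.
Total: 1 + 3 + 4 + 1 + 0 + 1 = 10.

10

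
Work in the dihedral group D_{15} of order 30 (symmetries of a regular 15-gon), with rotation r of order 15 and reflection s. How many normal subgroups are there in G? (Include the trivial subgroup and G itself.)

G has 28 subgroups. Checking conjugation-invariance by order — order 1: 1/1 normal; order 2: 0/15 normal; order 3: 1/1 normal; order 5: 1/1 normal; order 6: 0/5 normal; order 10: 0/3 normal; order 15: 1/1 normal; order 30: 1/1 normal.
Total normal subgroups: 5.

5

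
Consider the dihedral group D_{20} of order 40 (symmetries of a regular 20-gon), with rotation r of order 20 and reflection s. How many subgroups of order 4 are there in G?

11

|G| = 40 and 4 | 40, so subgroups of order 4 are possible by Lagrange.
The subgroups of order 4 are: {e, r^10, s, r^10s}; {e, r^10, rs, r^11s}; {e, r^10, r^2s, r^12s}; {e, r^10, r^3s, r^13s}; … (11 in all).
So G has 11 subgroups of order 4.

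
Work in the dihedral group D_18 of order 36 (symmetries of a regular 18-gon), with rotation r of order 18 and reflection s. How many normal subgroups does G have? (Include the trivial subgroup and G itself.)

G has 45 subgroups. Checking conjugation-invariance by order — order 1: 1/1 normal; order 2: 1/19 normal; order 3: 1/1 normal; order 4: 0/9 normal; order 6: 1/7 normal; order 9: 1/1 normal; order 12: 0/3 normal; order 18: 3/3 normal; order 36: 1/1 normal.
Total normal subgroups: 9.

9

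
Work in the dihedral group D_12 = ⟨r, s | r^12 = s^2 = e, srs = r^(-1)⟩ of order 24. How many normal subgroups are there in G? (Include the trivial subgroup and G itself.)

9

G has 34 subgroups. Checking conjugation-invariance by order — order 1: 1/1 normal; order 2: 1/13 normal; order 3: 1/1 normal; order 4: 1/7 normal; order 6: 1/5 normal; order 8: 0/3 normal; order 12: 3/3 normal; order 24: 1/1 normal.
Total normal subgroups: 9.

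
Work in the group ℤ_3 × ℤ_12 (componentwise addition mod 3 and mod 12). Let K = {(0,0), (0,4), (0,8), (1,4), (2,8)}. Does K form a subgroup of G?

No

|K| = 5 does not divide |G| = 36, so by Lagrange K is not a subgroup.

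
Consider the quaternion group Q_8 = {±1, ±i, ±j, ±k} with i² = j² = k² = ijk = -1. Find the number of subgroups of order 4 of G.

3

|G| = 8 and 4 | 8, so subgroups of order 4 are possible by Lagrange.
The subgroups of order 4 are: {1, -1, i, -i}; {1, -1, j, -j}; {1, -1, k, -k}.
So G has 3 subgroups of order 4.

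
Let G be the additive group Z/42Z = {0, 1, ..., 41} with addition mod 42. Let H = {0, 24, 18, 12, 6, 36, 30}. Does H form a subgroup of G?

|H| = 7 divides |G| = 42, consistent with Lagrange.
H contains the identity, every element's inverse is in H, and H is closed under +: it is a subgroup.
In fact H = ⟨18⟩.

Yes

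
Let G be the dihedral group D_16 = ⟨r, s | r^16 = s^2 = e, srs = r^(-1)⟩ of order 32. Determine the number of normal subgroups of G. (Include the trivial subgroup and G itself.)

8

G has 36 subgroups. Checking conjugation-invariance by order — order 1: 1/1 normal; order 2: 1/17 normal; order 4: 1/9 normal; order 8: 1/5 normal; order 16: 3/3 normal; order 32: 1/1 normal.
Total normal subgroups: 8.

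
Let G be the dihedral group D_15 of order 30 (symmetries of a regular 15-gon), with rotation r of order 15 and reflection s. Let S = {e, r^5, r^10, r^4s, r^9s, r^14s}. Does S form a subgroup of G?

|S| = 6 divides |G| = 30, consistent with Lagrange.
S contains the identity, every element's inverse is in S, and S is closed under ·: it is a subgroup.

Yes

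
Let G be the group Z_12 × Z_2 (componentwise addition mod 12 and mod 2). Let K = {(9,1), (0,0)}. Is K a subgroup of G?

No

(9,1) ∈ K but its inverse (3,1) ∉ K, so K is not a subgroup.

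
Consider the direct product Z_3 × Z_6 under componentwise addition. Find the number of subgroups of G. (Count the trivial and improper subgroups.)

|G| = 18, so by Lagrange every subgroup order divides 18. Divisors: 1, 2, 3, 6, 9, 18.
Subgroups by order — order 1: 1; order 2: 1; order 3: 4; order 6: 4; order 9: 1; order 18: 1.
Total: 1 + 1 + 4 + 4 + 1 + 1 = 12.

12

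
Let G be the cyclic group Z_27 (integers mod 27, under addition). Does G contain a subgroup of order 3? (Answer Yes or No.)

Yes

3 | 27. A subgroup of order 3 is {0, 9, 18}.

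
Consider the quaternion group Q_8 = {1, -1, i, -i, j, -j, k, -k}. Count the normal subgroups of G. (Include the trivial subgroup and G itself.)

6

G has 6 subgroups. Checking conjugation-invariance by order — order 1: 1/1 normal; order 2: 1/1 normal; order 4: 3/3 normal; order 8: 1/1 normal.
Total normal subgroups: 6.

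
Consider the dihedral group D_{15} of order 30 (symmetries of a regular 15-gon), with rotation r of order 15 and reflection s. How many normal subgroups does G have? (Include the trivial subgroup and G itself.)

5

G has 28 subgroups. Checking conjugation-invariance by order — order 1: 1/1 normal; order 2: 0/15 normal; order 3: 1/1 normal; order 5: 1/1 normal; order 6: 0/5 normal; order 10: 0/3 normal; order 15: 1/1 normal; order 30: 1/1 normal.
Total normal subgroups: 5.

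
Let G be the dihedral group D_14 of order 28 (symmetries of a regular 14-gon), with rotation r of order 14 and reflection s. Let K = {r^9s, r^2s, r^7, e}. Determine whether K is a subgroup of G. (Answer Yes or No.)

Yes

|K| = 4 divides |G| = 28, consistent with Lagrange.
K contains the identity, every element's inverse is in K, and K is closed under ·: it is a subgroup.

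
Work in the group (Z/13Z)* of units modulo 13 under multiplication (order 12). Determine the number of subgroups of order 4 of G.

|G| = 12 and 4 | 12, so subgroups of order 4 are possible by Lagrange.
The subgroups of order 4 are: {1, 5, 8, 12}.
So G has 1 subgroup of order 4.

1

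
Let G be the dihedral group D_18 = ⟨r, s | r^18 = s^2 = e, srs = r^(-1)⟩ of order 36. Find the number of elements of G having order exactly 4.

No element of G has order 4 (even though 4 | 36).

0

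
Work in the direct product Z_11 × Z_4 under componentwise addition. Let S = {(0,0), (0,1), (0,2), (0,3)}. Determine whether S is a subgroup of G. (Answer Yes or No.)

|S| = 4 divides |G| = 44, consistent with Lagrange.
S contains the identity, every element's inverse is in S, and S is closed under +: it is a subgroup.
In fact S = ⟨(0,1)⟩.

Yes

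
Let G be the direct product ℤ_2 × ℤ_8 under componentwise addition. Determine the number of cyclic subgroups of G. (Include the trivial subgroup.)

8

A cyclic subgroup of order d is generated by each of its φ(d) elements of order d, so the cyclic subgroups of order d number (#elements of order d)/φ(d).
Cyclic subgroups by order — order 1: 1; order 2: 3; order 4: 2; order 8: 2.
Total: 8.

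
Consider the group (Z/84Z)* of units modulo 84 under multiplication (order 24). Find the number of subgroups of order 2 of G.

7

|G| = 24 and 2 | 24, so subgroups of order 2 are possible by Lagrange.
The subgroups of order 2 are: {1, 13}; {1, 29}; {1, 41}; {1, 43}; … (7 in all).
So G has 7 subgroups of order 2.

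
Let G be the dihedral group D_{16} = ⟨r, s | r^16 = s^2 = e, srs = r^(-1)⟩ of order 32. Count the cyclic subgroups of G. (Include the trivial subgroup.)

Group the elements of G by the cyclic subgroup they generate; each cyclic subgroup of order d accounts for φ(d) elements.
Cyclic subgroups by order — order 1: 1; order 2: 17; order 4: 1; order 8: 1; order 16: 1.
Total: 21.

21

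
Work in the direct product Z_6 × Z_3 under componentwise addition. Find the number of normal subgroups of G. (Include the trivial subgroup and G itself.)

G is abelian, so every subgroup is normal.
G has 12 subgroups in total, hence 12 normal subgroups.

12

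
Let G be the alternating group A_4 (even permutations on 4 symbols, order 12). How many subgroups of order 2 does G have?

3

|G| = 12 and 2 | 12, so subgroups of order 2 are possible by Lagrange.
The subgroups of order 2 are: {e, (1 2)(3 4)}; {e, (1 3)(2 4)}; {e, (1 4)(2 3)}.
So G has 3 subgroups of order 2.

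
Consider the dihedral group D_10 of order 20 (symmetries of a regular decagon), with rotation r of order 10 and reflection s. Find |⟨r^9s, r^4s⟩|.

4

|⟨r^9s⟩| = 2 and |⟨r^4s⟩| = 2, so |H| is a multiple of lcm(2, 2) = 2 and divides |G| = 20.
Closing under the operation: H = {e, r^5, r^4s, r^9s}, so |H| = 4.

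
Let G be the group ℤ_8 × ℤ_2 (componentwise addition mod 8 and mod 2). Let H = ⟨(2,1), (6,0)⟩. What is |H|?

8

|⟨(2,1)⟩| = 4 and |⟨(6,0)⟩| = 4, so |H| is a multiple of lcm(4, 4) = 4 and divides |G| = 16.
Closing under the operation: H = {(0,0), (0,1), (2,0), (2,1), (4,0), (4,1), (6,0), (6,1)}, so |H| = 8.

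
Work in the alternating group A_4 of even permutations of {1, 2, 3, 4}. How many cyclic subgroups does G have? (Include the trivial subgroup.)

8

Group the elements of G by the cyclic subgroup they generate; each cyclic subgroup of order d accounts for φ(d) elements.
Cyclic subgroups by order — order 1: 1; order 2: 3; order 3: 4.
Total: 8.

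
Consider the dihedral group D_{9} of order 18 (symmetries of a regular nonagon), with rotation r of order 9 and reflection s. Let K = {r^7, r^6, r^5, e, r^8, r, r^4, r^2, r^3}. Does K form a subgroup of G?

Yes

|K| = 9 divides |G| = 18, consistent with Lagrange.
K contains the identity, every element's inverse is in K, and K is closed under ·: it is a subgroup.
In fact K = ⟨r^4⟩.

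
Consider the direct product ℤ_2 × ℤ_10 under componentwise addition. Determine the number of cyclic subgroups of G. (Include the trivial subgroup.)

A cyclic subgroup of order d is generated by each of its φ(d) elements of order d, so the cyclic subgroups of order d number (#elements of order d)/φ(d).
Cyclic subgroups by order — order 1: 1; order 2: 3; order 5: 1; order 10: 3.
Total: 8.

8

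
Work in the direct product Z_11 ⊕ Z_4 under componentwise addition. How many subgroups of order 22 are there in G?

|G| = 44 and 22 | 44, so subgroups of order 22 are possible by Lagrange.
The subgroups of order 22 are: {(0,0), (0,2), (1,0), (1,2), (2,0), (2,2), (3,0), (3,2), (4,0), (4,2), (5,0), (5,2), (6,0), (6,2), (7,0), (7,2), (8,0), (8,2), (9,0), (9,2), (10,0), (10,2)}.
So G has 1 subgroup of order 22.

1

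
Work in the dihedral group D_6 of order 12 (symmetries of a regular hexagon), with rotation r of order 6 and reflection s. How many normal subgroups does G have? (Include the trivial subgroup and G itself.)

7

G has 16 subgroups. Checking conjugation-invariance by order — order 1: 1/1 normal; order 2: 1/7 normal; order 3: 1/1 normal; order 4: 0/3 normal; order 6: 3/3 normal; order 12: 1/1 normal.
Total normal subgroups: 7.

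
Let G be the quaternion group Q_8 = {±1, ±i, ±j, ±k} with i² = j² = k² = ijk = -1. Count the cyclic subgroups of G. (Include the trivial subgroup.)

5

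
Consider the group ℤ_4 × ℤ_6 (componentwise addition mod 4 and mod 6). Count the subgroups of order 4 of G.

3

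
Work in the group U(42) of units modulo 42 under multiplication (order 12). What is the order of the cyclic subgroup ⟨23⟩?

Compute successive powers of 23 mod 42: 23, 25, 29, 37, 11, 1; 23^6 ≡ 1 (mod 42).
So |⟨23⟩| = 6.

6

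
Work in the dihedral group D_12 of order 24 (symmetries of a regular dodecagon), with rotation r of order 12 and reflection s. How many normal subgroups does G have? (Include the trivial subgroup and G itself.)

9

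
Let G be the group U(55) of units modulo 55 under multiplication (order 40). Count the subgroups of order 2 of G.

3

|G| = 40 and 2 | 40, so subgroups of order 2 are possible by Lagrange.
The subgroups of order 2 are: {1, 21}; {1, 34}; {1, 54}.
So G has 3 subgroups of order 2.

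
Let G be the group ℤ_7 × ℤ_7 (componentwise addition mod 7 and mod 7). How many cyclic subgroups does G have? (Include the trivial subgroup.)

Group the elements of G by the cyclic subgroup they generate; each cyclic subgroup of order d accounts for φ(d) elements.
Cyclic subgroups by order — order 1: 1; order 7: 8.
Total: 9.

9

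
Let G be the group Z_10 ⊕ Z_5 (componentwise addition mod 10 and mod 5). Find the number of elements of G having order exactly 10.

24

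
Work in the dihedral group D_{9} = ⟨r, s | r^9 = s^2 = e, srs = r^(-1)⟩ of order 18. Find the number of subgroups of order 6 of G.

3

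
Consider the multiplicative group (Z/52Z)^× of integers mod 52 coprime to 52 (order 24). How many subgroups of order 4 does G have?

3

|G| = 24 and 4 | 24, so subgroups of order 4 are possible by Lagrange.
The subgroups of order 4 are: {1, 5, 21, 25}; {1, 25, 27, 51}; {1, 25, 31, 47}.
So G has 3 subgroups of order 4.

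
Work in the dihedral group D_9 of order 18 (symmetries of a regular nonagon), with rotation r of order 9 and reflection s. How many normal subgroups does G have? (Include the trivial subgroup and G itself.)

4

G has 16 subgroups. Checking conjugation-invariance by order — order 1: 1/1 normal; order 2: 0/9 normal; order 3: 1/1 normal; order 6: 0/3 normal; order 9: 1/1 normal; order 18: 1/1 normal.
Total normal subgroups: 4.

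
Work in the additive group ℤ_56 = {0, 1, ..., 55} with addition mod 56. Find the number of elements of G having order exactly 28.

12

In a cyclic group of order 56, the number of elements of order d (for d | 56) is φ(d).
φ(28) = 12.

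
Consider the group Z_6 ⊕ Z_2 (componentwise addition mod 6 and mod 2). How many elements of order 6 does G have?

6

An element (a,b) has order lcm(ord(a), ord(b)); count pairs with lcm equal to 6.
Enumerating gives 6 such elements.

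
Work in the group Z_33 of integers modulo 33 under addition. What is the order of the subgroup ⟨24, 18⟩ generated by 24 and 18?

|⟨24⟩| = 11 and |⟨18⟩| = 11, so |H| is a multiple of lcm(11, 11) = 11 and divides |G| = 33.
Closing under the operation: H = {0, 3, 6, 9, 12, 15, 18, 21, 24, 27, 30}, so |H| = 11.

11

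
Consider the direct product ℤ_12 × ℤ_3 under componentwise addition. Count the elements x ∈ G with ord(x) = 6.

8

An element (a,b) has order lcm(ord(a), ord(b)); count pairs with lcm equal to 6.
Enumerating gives 8 such elements.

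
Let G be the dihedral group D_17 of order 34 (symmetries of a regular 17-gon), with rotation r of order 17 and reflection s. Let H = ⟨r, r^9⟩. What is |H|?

17

|⟨r⟩| = 17 and |⟨r^9⟩| = 17, so |H| is a multiple of lcm(17, 17) = 17 and divides |G| = 34.
Closing under the operation: H = {e, r, r^2, r^3, r^4, r^5, r^6, r^7, r^8, r^9, r^10, r^11, r^12, r^13, r^14, r^15, r^16}, so |H| = 17.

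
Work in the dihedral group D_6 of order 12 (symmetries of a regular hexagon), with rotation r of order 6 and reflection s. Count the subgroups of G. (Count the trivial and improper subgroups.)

16

|G| = 12, so by Lagrange every subgroup order divides 12. Divisors: 1, 2, 3, 4, 6, 12.
Subgroups by order — order 1: 1; order 2: 7; order 3: 1; order 4: 3; order 6: 3; order 12: 1.
Total: 1 + 7 + 1 + 3 + 3 + 1 = 16.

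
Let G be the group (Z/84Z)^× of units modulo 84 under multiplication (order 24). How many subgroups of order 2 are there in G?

7

|G| = 24 and 2 | 24, so subgroups of order 2 are possible by Lagrange.
The subgroups of order 2 are: {1, 13}; {1, 29}; {1, 41}; {1, 43}; … (7 in all).
So G has 7 subgroups of order 2.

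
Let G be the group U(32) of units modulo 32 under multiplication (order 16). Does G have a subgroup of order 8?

Yes

8 | 16. A subgroup of order 8 is {1, 3, 9, 11, 17, 19, 25, 27}.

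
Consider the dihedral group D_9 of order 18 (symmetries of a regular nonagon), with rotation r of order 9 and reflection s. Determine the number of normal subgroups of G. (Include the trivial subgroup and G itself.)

4

G has 16 subgroups. Checking conjugation-invariance by order — order 1: 1/1 normal; order 2: 0/9 normal; order 3: 1/1 normal; order 6: 0/3 normal; order 9: 1/1 normal; order 18: 1/1 normal.
Total normal subgroups: 4.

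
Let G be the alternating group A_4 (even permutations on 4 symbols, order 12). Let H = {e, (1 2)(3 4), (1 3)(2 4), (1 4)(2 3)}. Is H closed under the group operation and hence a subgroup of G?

Yes

|H| = 4 divides |G| = 12, consistent with Lagrange.
H contains the identity, every element's inverse is in H, and H is closed under ∘: it is a subgroup.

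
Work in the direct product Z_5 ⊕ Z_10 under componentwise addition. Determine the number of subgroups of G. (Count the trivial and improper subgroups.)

|G| = 50, so by Lagrange every subgroup order divides 50. Divisors: 1, 2, 5, 10, 25, 50.
Subgroups by order — order 1: 1; order 2: 1; order 5: 6; order 10: 6; order 25: 1; order 50: 1.
Total: 1 + 1 + 6 + 6 + 1 + 1 = 16.

16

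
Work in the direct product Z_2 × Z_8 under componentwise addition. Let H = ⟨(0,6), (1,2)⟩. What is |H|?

|⟨(0,6)⟩| = 4 and |⟨(1,2)⟩| = 4, so |H| is a multiple of lcm(4, 4) = 4 and divides |G| = 16.
Closing under the operation: H = {(0,0), (0,2), (0,4), (0,6), (1,0), (1,2), (1,4), (1,6)}, so |H| = 8.

8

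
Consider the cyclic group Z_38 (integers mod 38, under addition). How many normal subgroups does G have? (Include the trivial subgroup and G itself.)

G is abelian, so every subgroup is normal.
G has 4 subgroups in total, hence 4 normal subgroups.

4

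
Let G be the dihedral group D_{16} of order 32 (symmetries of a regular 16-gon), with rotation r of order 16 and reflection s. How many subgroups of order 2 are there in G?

17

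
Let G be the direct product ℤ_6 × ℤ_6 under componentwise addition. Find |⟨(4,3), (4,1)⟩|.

|⟨(4,3)⟩| = 6 and |⟨(4,1)⟩| = 6, so |H| is a multiple of lcm(6, 6) = 6 and divides |G| = 36.
Closing under the operation: H = {(0,0), (0,1), (0,2), (0,3), (0,4), (0,5), (2,0), (2,1), (2,2), (2,3), (2,4), (2,5), (4,0), (4,1), (4,2), (4,3), (4,4), (4,5)}, so |H| = 18.

18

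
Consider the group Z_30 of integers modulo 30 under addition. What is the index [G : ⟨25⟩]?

5

|⟨25⟩| = 6 and |G| = 30.
By Lagrange, [G : H] = |G|/|H| = 30/6 = 5.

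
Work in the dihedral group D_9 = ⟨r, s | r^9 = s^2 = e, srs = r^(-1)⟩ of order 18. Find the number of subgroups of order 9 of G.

1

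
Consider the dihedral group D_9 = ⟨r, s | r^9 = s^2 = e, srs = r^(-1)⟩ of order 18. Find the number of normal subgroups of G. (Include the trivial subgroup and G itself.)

4

G has 16 subgroups. Checking conjugation-invariance by order — order 1: 1/1 normal; order 2: 0/9 normal; order 3: 1/1 normal; order 6: 0/3 normal; order 9: 1/1 normal; order 18: 1/1 normal.
Total normal subgroups: 4.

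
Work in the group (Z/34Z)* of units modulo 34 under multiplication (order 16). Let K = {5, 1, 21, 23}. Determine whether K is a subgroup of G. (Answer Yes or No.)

21 ∈ K but its inverse 13 ∉ K, so K is not a subgroup.

No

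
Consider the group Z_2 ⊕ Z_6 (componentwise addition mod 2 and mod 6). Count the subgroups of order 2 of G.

3

|G| = 12 and 2 | 12, so subgroups of order 2 are possible by Lagrange.
The subgroups of order 2 are: {(0,0), (0,3)}; {(0,0), (1,0)}; {(0,0), (1,3)}.
So G has 3 subgroups of order 2.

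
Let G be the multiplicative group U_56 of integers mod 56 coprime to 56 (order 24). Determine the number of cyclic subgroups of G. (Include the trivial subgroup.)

16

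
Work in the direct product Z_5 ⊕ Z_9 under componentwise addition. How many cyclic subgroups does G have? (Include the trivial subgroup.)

6

A cyclic subgroup of order d is generated by each of its φ(d) elements of order d, so the cyclic subgroups of order d number (#elements of order d)/φ(d).
Cyclic subgroups by order — order 1: 1; order 3: 1; order 5: 1; order 9: 1; order 15: 1; order 45: 1.
Total: 6.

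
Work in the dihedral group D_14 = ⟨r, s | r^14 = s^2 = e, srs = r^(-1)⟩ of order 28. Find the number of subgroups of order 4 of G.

|G| = 28 and 4 | 28, so subgroups of order 4 are possible by Lagrange.
The subgroups of order 4 are: {e, r^7, r^3s, r^10s}; {e, r^7, r^4s, r^11s}; {e, r^7, r^5s, r^12s}; {e, r^7, r^6s, r^13s}; … (7 in all).
So G has 7 subgroups of order 4.

7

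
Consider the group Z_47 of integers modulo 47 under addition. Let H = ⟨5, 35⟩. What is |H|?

|⟨5⟩| = 47 and |⟨35⟩| = 47, so |H| is a multiple of lcm(47, 47) = 47 and divides |G| = 47.
Closing {5, 35} under the group operation gives all of G, so |H| = 47.

47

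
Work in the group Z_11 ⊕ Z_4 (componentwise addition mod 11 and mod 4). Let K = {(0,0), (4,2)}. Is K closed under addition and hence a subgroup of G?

(4,2) ∈ K but its inverse (7,2) ∉ K, so K is not a subgroup.

No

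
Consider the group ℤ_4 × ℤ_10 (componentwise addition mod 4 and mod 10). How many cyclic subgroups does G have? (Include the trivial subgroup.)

12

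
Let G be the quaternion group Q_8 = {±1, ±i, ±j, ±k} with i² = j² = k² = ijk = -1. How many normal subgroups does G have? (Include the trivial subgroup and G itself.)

6

G has 6 subgroups. Checking conjugation-invariance by order — order 1: 1/1 normal; order 2: 1/1 normal; order 4: 3/3 normal; order 8: 1/1 normal.
Total normal subgroups: 6.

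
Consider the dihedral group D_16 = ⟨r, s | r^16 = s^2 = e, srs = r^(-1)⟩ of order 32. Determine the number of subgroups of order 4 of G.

|G| = 32 and 4 | 32, so subgroups of order 4 are possible by Lagrange.
The subgroups of order 4 are: {e, r^8, r^2s, r^10s}; {e, r^8, r^3s, r^11s}; {e, r^4, r^8, r^12}; {e, r^8, r^4s, r^12s}; … (9 in all).
So G has 9 subgroups of order 4.

9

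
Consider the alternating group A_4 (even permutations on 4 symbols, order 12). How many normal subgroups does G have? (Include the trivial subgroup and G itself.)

G has 10 subgroups. Checking conjugation-invariance by order — order 1: 1/1 normal; order 2: 0/3 normal; order 3: 0/4 normal; order 4: 1/1 normal; order 12: 1/1 normal.
Total normal subgroups: 3.

3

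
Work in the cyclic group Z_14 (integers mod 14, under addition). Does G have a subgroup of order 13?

No

13 does not divide |G| = 14, so by Lagrange no subgroup of order 13 exists.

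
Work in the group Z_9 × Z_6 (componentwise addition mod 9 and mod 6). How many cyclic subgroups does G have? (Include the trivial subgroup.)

Each element a generates a cyclic subgroup ⟨a⟩; distinct elements may generate the same one (a cyclic group of order d has φ(d) generators).
Cyclic subgroups by order — order 1: 1; order 2: 1; order 3: 4; order 6: 4; order 9: 3; order 18: 3.
Total: 16.

16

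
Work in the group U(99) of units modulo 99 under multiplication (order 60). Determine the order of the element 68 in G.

30

Compute successive powers of 68 mod 99: 68, 70, 8, 49, 65, 64, 95, 25, …; 68^30 ≡ 1 (mod 99).
So |⟨68⟩| = 30.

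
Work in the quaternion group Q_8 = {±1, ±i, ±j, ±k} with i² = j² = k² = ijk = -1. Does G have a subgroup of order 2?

Yes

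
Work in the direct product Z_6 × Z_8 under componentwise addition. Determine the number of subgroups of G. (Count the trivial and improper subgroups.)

22

|G| = 48, so by Lagrange every subgroup order divides 48. Divisors: 1, 2, 3, 4, 6, 8, 12, 16, 24, 48.
Subgroups by order — order 1: 1; order 2: 3; order 3: 1; order 4: 3; order 6: 3; order 8: 3; order 12: 3; order 16: 1; order 24: 3; order 48: 1.
Total: 1 + 3 + 1 + 3 + 3 + 3 + 3 + 1 + 3 + 1 = 22.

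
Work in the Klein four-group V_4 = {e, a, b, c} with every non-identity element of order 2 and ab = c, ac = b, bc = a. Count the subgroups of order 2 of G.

|G| = 4 and 2 | 4, so subgroups of order 2 are possible by Lagrange.
The subgroups of order 2 are: {e, a}; {e, b}; {e, c}.
So G has 3 subgroups of order 2.

3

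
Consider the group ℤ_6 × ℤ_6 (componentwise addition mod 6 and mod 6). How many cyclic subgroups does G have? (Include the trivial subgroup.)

20

Group the elements of G by the cyclic subgroup they generate; each cyclic subgroup of order d accounts for φ(d) elements.
Cyclic subgroups by order — order 1: 1; order 2: 3; order 3: 4; order 6: 12.
Total: 20.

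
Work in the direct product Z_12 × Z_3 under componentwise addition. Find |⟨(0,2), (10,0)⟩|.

|⟨(0,2)⟩| = 3 and |⟨(10,0)⟩| = 6, so |H| is a multiple of lcm(3, 6) = 6 and divides |G| = 36.
Closing under the operation: H = {(0,0), (0,1), (0,2), (2,0), (2,1), (2,2), (4,0), (4,1), (4,2), (6,0), (6,1), (6,2), (8,0), (8,1), (8,2), (10,0), (10,1), (10,2)}, so |H| = 18.

18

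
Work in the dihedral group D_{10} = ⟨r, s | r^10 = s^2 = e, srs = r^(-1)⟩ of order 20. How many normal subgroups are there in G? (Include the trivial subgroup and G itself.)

7

G has 22 subgroups. Checking conjugation-invariance by order — order 1: 1/1 normal; order 2: 1/11 normal; order 4: 0/5 normal; order 5: 1/1 normal; order 10: 3/3 normal; order 20: 1/1 normal.
Total normal subgroups: 7.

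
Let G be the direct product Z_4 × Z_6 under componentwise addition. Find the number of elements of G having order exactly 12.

An element (a,b) has order lcm(ord(a), ord(b)); count pairs with lcm equal to 12.
Enumerating gives 8 such elements.

8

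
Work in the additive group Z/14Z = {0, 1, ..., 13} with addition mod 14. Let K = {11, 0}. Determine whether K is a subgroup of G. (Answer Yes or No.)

No

11 ∈ K but its inverse 3 ∉ K, so K is not a subgroup.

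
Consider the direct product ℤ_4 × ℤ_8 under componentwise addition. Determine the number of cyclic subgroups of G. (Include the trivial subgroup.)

Group the elements of G by the cyclic subgroup they generate; each cyclic subgroup of order d accounts for φ(d) elements.
Cyclic subgroups by order — order 1: 1; order 2: 3; order 4: 6; order 8: 4.
Total: 14.

14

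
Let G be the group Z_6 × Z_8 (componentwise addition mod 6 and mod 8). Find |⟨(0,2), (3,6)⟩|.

8

|⟨(0,2)⟩| = 4 and |⟨(3,6)⟩| = 4, so |H| is a multiple of lcm(4, 4) = 4 and divides |G| = 48.
Closing under the operation: H = {(0,0), (0,2), (0,4), (0,6), (3,0), (3,2), (3,4), (3,6)}, so |H| = 8.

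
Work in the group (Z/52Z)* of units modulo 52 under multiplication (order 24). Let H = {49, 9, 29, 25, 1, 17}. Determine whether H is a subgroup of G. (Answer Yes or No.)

|H| = 6 divides |G| = 24, consistent with Lagrange.
H contains the identity, every element's inverse is in H, and H is closed under ·: it is a subgroup.
In fact H = ⟨17⟩.

Yes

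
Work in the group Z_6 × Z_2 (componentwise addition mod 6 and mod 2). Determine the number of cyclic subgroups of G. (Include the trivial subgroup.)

8

Each element a generates a cyclic subgroup ⟨a⟩; distinct elements may generate the same one (a cyclic group of order d has φ(d) generators).
Cyclic subgroups by order — order 1: 1; order 2: 3; order 3: 1; order 6: 3.
Total: 8.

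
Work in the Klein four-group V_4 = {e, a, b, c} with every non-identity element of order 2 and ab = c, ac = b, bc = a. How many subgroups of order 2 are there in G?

3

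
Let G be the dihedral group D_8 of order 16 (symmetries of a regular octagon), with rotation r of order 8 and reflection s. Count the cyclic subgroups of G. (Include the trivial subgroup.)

12

A cyclic subgroup of order d is generated by each of its φ(d) elements of order d, so the cyclic subgroups of order d number (#elements of order d)/φ(d).
Cyclic subgroups by order — order 1: 1; order 2: 9; order 4: 1; order 8: 1.
Total: 12.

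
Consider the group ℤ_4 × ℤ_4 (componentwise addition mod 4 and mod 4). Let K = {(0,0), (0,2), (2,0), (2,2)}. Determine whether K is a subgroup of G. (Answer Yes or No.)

Yes

|K| = 4 divides |G| = 16, consistent with Lagrange.
K contains the identity, every element's inverse is in K, and K is closed under +: it is a subgroup.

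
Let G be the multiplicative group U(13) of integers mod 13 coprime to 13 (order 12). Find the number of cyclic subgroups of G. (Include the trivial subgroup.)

6

Group the elements of G by the cyclic subgroup they generate; each cyclic subgroup of order d accounts for φ(d) elements.
Cyclic subgroups by order — order 1: 1; order 2: 1; order 3: 1; order 4: 1; order 6: 1; order 12: 1.
Total: 6.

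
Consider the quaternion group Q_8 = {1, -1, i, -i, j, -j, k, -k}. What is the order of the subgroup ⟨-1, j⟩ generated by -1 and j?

4

|⟨-1⟩| = 2 and |⟨j⟩| = 4, so |H| is a multiple of lcm(2, 4) = 4 and divides |G| = 8.
Closing under the operation: H = {1, -1, j, -j}, so |H| = 4.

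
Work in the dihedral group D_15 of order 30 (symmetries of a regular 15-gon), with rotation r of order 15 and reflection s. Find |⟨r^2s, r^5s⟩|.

|⟨r^2s⟩| = 2 and |⟨r^5s⟩| = 2, so |H| is a multiple of lcm(2, 2) = 2 and divides |G| = 30.
Closing under the operation: H = {e, r^3, r^6, r^9, r^12, r^2s, r^5s, r^8s, r^11s, r^14s}, so |H| = 10.

10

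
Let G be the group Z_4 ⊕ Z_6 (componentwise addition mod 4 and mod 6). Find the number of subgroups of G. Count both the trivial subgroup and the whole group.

16

|G| = 24, so by Lagrange every subgroup order divides 24. Divisors: 1, 2, 3, 4, 6, 8, 12, 24.
Subgroups by order — order 1: 1; order 2: 3; order 3: 1; order 4: 3; order 6: 3; order 8: 1; order 12: 3; order 24: 1.
Total: 1 + 3 + 1 + 3 + 3 + 1 + 3 + 1 = 16.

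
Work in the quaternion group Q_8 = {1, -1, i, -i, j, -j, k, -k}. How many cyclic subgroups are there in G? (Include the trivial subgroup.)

5

Group the elements of G by the cyclic subgroup they generate; each cyclic subgroup of order d accounts for φ(d) elements.
Cyclic subgroups by order — order 1: 1; order 2: 1; order 4: 3.
Total: 5.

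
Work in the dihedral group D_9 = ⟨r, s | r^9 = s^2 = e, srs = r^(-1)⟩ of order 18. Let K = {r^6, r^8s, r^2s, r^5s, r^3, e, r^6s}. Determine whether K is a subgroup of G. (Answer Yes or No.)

|K| = 7 does not divide |G| = 18, so by Lagrange K is not a subgroup.

No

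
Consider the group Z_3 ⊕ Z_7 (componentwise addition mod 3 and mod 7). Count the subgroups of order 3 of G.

1

|G| = 21 and 3 | 21, so subgroups of order 3 are possible by Lagrange.
The subgroups of order 3 are: {(0,0), (1,0), (2,0)}.
So G has 1 subgroup of order 3.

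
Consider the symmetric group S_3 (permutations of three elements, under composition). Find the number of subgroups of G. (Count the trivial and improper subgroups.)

|G| = 6, so by Lagrange every subgroup order divides 6. Divisors: 1, 2, 3, 6.
Subgroups by order — order 1: 1; order 2: 3; order 3: 1; order 6: 1.
Total: 1 + 3 + 1 + 1 = 6.

6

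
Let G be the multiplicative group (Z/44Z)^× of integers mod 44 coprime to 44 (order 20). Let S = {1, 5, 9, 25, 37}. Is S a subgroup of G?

Yes

|S| = 5 divides |G| = 20, consistent with Lagrange.
S contains the identity, every element's inverse is in S, and S is closed under ·: it is a subgroup.
In fact S = ⟨5⟩.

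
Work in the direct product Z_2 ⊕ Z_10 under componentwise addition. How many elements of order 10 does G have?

12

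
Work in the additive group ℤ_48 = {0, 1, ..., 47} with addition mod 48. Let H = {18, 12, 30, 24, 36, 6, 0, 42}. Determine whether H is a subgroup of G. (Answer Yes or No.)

|H| = 8 divides |G| = 48, consistent with Lagrange.
H contains the identity, every element's inverse is in H, and H is closed under +: it is a subgroup.
In fact H = ⟨6⟩.

Yes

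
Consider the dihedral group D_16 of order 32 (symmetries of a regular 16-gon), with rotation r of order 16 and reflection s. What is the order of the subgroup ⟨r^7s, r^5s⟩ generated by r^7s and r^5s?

16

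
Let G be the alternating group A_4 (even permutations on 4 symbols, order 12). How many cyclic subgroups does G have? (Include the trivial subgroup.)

8

Group the elements of G by the cyclic subgroup they generate; each cyclic subgroup of order d accounts for φ(d) elements.
Cyclic subgroups by order — order 1: 1; order 2: 3; order 3: 4.
Total: 8.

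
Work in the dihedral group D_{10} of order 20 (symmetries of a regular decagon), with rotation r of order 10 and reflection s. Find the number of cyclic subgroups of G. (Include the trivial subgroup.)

Each element a generates a cyclic subgroup ⟨a⟩; distinct elements may generate the same one (a cyclic group of order d has φ(d) generators).
Cyclic subgroups by order — order 1: 1; order 2: 11; order 5: 1; order 10: 1.
Total: 14.

14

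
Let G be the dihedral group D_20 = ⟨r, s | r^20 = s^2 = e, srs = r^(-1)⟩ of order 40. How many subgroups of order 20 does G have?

|G| = 40 and 20 | 40, so subgroups of order 20 are possible by Lagrange.
The subgroups of order 20 are: {e, r, r^2, r^3, r^4, r^5, r^6, r^7, r^8, r^9, r^10, r^11, r^12, r^13, r^14, r^15, r^16, r^17, r^18, r^19}; {e, r^2, r^4, r^6, r^8, r^10, r^12, r^14, r^16, r^18, s, r^2s, r^4s, r^6s, r^8s, r^10s, r^12s, r^14s, r^16s, r^18s}; {e, r^2, r^4, r^6, r^8, r^10, r^12, r^14, r^16, r^18, rs, r^3s, r^5s, r^7s, r^9s, r^11s, r^13s, r^15s, r^17s, r^19s}.
So G has 3 subgroups of order 20.

3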